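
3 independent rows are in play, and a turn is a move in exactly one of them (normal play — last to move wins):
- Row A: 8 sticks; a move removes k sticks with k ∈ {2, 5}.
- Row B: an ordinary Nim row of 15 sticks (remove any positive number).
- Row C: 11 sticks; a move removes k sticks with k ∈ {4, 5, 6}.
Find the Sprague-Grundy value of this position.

15

Grundy values for row A (subtraction set {2, 5}):
k:     0  1  2  3  4  5  6  7  8
g(k):  0  0  1  1  0  2  1  0  0
So g(8) = 0.
Row B is a plain Nim row of size 15, so its Grundy value is 15.
Grundy values for row C (subtraction set {4, 5, 6}):
g(0) = mex{} = 0
g(1) = mex{} = 0
g(2) = mex{} = 0
g(3) = mex{} = 0
g(4) = mex{0} = 1
g(5) = mex{0} = 1
g(6) = mex{0} = 1
g(7) = mex{0} = 1
g(8) = mex{0,1} = 2
g(9) = mex{0,1} = 2
g(10) = mex{1} = 0
g(11) = mex{1} = 0
So g(11) = 0.
The value of a disjunctive sum is the nim-sum of the parts.
Combined value = 0 ⊕ 15 ⊕ 0 = 15.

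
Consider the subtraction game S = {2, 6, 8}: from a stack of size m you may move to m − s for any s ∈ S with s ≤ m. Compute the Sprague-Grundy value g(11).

3

Grundy values for subtraction set {2, 6, 8}:
k:     0  1  2  3  4  5  6  7  8  9 10 11
g(k):  0  0  1  1  0  0  1  1  2  2  3  3
So g(11) = 3.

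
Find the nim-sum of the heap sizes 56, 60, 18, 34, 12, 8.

48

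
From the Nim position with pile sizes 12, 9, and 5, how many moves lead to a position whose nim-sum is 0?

Compute the nim-sum pairwise:
12 ^ 9 = 5
5 ^ 5 = 0
The nim-sum is already 0, so every move leaves a nonzero nim-sum — there are no winning moves.

0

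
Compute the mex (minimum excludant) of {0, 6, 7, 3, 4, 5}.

1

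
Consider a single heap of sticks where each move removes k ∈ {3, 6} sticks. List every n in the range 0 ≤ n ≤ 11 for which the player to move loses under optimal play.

0, 1, 2, 9, 10, 11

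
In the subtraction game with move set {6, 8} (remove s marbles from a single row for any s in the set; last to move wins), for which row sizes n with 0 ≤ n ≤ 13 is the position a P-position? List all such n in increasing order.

0, 1, 2, 3, 4, 5

Grundy values for subtraction set {6, 8}:
k:     0  1  2  3  4  5  6  7  8  9 10 11 12 13
g(k):  0  0  0  0  0  0  1  1  1  1  1  1  2  2
The P-positions (g = 0) in 0..13 are 0, 1, 2, 3, 4, 5.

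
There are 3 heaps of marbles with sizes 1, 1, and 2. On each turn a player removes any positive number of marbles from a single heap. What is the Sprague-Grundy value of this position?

Compute the nim-sum pairwise:
1 ⊕ 1 = 0
0 ⊕ 2 = 2

2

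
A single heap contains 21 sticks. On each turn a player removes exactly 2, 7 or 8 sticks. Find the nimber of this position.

Compute g(0), g(1), … for moves {2, 7, 8}:
k:     0  1  2  3  4  5  6  7  8  9 10 11 12 13 14 15 16 17 18 19 20 21
g(k):  0  0  1  1  0  0  1  1  2  2  0  3  1  2  0  0  1  1  2  0  0  1
So g(21) = 1.

1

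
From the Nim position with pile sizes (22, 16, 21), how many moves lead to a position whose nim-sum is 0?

Compute the nim-sum pairwise:
22 ^ 16 = 6
6 ^ 21 = 19
The overall nim-sum is X = 19. A pile of size p has a winning move iff p XOR X < p (reduce it to p XOR X).
  22: 22 XOR 19 = 5 < 22 — winning move (to 5).
  16: 16 XOR 19 = 3 < 16 — winning move (to 3).
  21: 21 XOR 19 = 6 < 21 — winning move (to 6).
That gives 3 winning moves.

3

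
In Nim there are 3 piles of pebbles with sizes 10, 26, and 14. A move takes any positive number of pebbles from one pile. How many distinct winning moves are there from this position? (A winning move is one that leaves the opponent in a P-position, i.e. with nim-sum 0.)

1

Nim-sum: 10 ⊕ 26 ⊕ 14 = 30.
The overall nim-sum is X = 30. A pile of size p has a winning move iff p XOR X < p (reduce it to p XOR X).
  10: 10 XOR 30 = 20 ≥ 10 — no move.
  26: 26 XOR 30 = 4 < 26 — winning move (to 4).
  14: 14 XOR 30 = 16 ≥ 14 — no move.
That gives 1 winning move.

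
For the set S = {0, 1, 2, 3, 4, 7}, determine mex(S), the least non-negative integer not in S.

The values 0, 1, 2, 3, 4 are all present; 5 is the first non-negative integer missing from the set.

5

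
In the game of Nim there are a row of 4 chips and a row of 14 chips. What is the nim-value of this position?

10

Compute the nim-sum pairwise:
4 XOR 14 = 10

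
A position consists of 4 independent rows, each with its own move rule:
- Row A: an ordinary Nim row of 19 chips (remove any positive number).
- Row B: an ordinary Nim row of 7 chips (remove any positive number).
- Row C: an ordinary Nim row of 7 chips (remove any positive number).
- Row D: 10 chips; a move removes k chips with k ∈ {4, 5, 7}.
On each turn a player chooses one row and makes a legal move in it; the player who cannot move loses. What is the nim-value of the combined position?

17

Row A is a plain Nim row of size 19, so its Grundy value is 19.
Row B is a plain Nim row of size 7, so its Grundy value is 7.
Row C is a plain Nim row of size 7, so its Grundy value is 7.
For row D, compute g(0), g(1), … with moves {4, 5, 7}:
g(0) = mex{} = 0
g(1) = mex{} = 0
g(2) = mex{} = 0
g(3) = mex{} = 0
g(4) = mex{0} = 1
g(5) = mex{0} = 1
g(6) = mex{0} = 1
g(7) = mex{0} = 1
g(8) = mex{0,1} = 2
g(9) = mex{0,1} = 2
g(10) = mex{0,1} = 2
So g(10) = 2.
By the Sprague-Grundy theorem, the Grundy value of a sum of independent games is the XOR of the component values.
Combined value = 19 ⊕ 7 ⊕ 7 ⊕ 2 = 17.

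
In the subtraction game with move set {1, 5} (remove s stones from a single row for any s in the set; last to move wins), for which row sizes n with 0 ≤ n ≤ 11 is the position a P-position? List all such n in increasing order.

0, 2, 4, 6, 8, 10

Compute g(0), g(1), … for moves {1, 5}:
g(0) = mex{} = 0
g(1) = mex{0} = 1
g(2) = mex{1} = 0
g(3) = mex{0} = 1
g(4) = mex{1} = 0
g(5) = mex{0} = 1
g(6) = mex{1} = 0
g(7) = mex{0} = 1
g(8) = mex{1} = 0
g(9) = mex{0} = 1
g(10) = mex{1} = 0
g(11) = mex{0} = 1
The P-positions (g = 0) in 0..11 are 0, 2, 4, 6, 8, 10.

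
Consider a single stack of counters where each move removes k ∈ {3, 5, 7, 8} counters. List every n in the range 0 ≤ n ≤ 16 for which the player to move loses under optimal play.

Build the Grundy sequence with g(k) = mex{g(k−s) : s ∈ {3, 5, 7, 8}, s ≤ k}:
k:     0  1  2  3  4  5  6  7  8  9 10 11 12 13 14 15 16
g(k):  0  0  0  1  1  1  2  2  2  3  3  0  0  0  1  1  1
The P-positions (g = 0) in 0..16 are 0, 1, 2, 11, 12, 13.

0, 1, 2, 11, 12, 13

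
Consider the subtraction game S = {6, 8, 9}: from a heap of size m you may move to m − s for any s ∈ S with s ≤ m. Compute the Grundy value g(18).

Grundy values for subtraction set {6, 8, 9}:
k:     0  1  2  3  4  5  6  7  8  9 10 11 12 13 14 15 16 17 18
g(k):  0  0  0  0  0  0  1  1  1  1  1  1  2  2  2  0  0  0  0
So g(18) = 0.

0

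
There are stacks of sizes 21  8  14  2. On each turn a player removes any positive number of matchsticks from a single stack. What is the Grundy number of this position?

Write each in binary and XOR column by column:
  10101  (21)
  01000  (8)
  01110  (14)
  00010  (2)
  -----
  10001  (17)

17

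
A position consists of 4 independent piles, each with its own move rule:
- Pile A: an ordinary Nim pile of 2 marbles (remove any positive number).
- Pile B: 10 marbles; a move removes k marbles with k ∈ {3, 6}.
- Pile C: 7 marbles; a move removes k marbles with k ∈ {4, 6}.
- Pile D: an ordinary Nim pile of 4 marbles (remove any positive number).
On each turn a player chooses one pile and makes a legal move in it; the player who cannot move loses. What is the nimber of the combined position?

7

Pile A is a plain Nim pile of size 2, so its Grundy value is 2.
Build the Grundy sequence for pile B with g(k) = mex{g(k−s) : s ∈ {3, 6}, s ≤ k}:
g(0) = mex{} = 0
g(1) = mex{} = 0
g(2) = mex{} = 0
g(3) = mex{0} = 1
g(4) = mex{0} = 1
g(5) = mex{0} = 1
g(6) = mex{0,1} = 2
g(7) = mex{0,1} = 2
g(8) = mex{0,1} = 2
g(9) = mex{1,2} = 0
g(10) = mex{1,2} = 0
So g(10) = 0.
Build the Grundy sequence for pile C with g(k) = mex{g(k−s) : s ∈ {4, 6}, s ≤ k}:
g(0) = mex{} = 0
g(1) = mex{} = 0
g(2) = mex{} = 0
g(3) = mex{} = 0
g(4) = mex{0} = 1
g(5) = mex{0} = 1
g(6) = mex{0} = 1
g(7) = mex{0} = 1
So g(7) = 1.
Pile D is a plain Nim pile of size 4, so its Grundy value is 4.
The value of a disjunctive sum is the nim-sum of the parts.
Combined value = 2 ⊕ 0 ⊕ 1 ⊕ 4 = 7.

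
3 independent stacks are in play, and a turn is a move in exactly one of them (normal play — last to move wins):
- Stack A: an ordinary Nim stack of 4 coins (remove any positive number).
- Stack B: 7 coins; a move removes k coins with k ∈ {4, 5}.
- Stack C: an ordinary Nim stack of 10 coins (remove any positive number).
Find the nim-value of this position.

Stack A is a plain Nim stack of size 4, so its Grundy value is 4.
Build the Grundy sequence for stack B with g(k) = mex{g(k−s) : s ∈ {4, 5}, s ≤ k}:
g(0) = mex{} = 0
g(1) = mex{} = 0
g(2) = mex{} = 0
g(3) = mex{} = 0
g(4) = mex{0} = 1
g(5) = mex{0} = 1
g(6) = mex{0} = 1
g(7) = mex{0} = 1
So g(7) = 1.
Stack C is a plain Nim stack of size 10, so its Grundy value is 10.
The value of a disjunctive sum is the nim-sum of the parts.
Combined value = 4 XOR 1 XOR 10 = 15.

15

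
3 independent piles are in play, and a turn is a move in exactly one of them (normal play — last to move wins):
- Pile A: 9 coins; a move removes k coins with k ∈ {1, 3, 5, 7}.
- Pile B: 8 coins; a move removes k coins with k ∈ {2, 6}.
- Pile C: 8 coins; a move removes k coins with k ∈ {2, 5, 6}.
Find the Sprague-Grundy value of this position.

Build the Grundy sequence for pile A with g(k) = mex{g(k−s) : s ∈ {1, 3, 5, 7}, s ≤ k}:
k:     0  1  2  3  4  5  6  7  8  9
g(k):  0  1  0  1  0  1  0  1  0  1
So g(9) = 1.
Grundy values for pile B (subtraction set {2, 6}):
k:     0  1  2  3  4  5  6  7  8
g(k):  0  0  1  1  0  0  1  1  0
So g(8) = 0.
Build the Grundy sequence for pile C with g(k) = mex{g(k−s) : s ∈ {2, 5, 6}, s ≤ k}:
g(0) = mex{} = 0
g(1) = mex{} = 0
g(2) = mex{0} = 1
g(3) = mex{0} = 1
g(4) = mex{1} = 0
g(5) = mex{0,1} = 2
g(6) = mex{0} = 1
g(7) = mex{0,1,2} = 3
g(8) = mex{1} = 0
So g(8) = 0.
The value of a disjunctive sum is the nim-sum of the parts.
Combined value = 1 ⊕ 0 ⊕ 0 = 1.

1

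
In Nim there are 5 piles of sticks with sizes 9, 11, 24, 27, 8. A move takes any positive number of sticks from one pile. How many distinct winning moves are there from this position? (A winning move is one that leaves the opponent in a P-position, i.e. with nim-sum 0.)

5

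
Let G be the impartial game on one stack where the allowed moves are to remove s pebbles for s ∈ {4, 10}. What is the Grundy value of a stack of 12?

1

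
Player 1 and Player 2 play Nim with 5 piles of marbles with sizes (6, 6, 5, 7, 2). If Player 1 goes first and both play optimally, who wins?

Player 2 wins

Compute the nim-sum pairwise:
6 ⊕ 6 = 0
0 ⊕ 5 = 5
5 ⊕ 7 = 2
2 ⊕ 2 = 0
The nim-sum is 0, so this is a P-position: the player to move is in a losing position under optimal play; Player 1 is about to move from it and so loses — Player 2 wins.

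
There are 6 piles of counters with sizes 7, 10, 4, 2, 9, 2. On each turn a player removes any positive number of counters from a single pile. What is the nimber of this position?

0

Bitwise XOR of the heap sizes:
  0111  (7)
  1010  (10)
  0100  (4)
  0010  (2)
  1001  (9)
  0010  (2)
  ----
  0000  (0)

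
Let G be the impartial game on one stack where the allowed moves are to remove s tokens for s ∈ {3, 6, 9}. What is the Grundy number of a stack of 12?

Grundy values for subtraction set {3, 6, 9}:
k:     0  1  2  3  4  5  6  7  8  9 10 11 12
g(k):  0  0  0  1  1  1  2  2  2  3  3  3  0
So g(12) = 0.

0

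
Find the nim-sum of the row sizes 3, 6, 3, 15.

9

Write each in binary and XOR column by column:
  0011  (3)
  0110  (6)
  0011  (3)
  1111  (15)
  ----
  1001  (9)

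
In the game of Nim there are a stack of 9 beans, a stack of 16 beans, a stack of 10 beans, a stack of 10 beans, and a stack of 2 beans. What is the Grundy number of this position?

27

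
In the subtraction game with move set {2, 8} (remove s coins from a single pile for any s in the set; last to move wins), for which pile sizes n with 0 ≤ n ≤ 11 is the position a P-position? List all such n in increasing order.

0, 1, 4, 5, 10, 11

Compute g(0), g(1), … for moves {2, 8}:
k:     0  1  2  3  4  5  6  7  8  9 10 11
g(k):  0  0  1  1  0  0  1  1  2  2  0  0
The P-positions (g = 0) in 0..11 are 0, 1, 4, 5, 10, 11.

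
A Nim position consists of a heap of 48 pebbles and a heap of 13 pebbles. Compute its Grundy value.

Compute the nim-sum pairwise:
48 ^ 13 = 61

61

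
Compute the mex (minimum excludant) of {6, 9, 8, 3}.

0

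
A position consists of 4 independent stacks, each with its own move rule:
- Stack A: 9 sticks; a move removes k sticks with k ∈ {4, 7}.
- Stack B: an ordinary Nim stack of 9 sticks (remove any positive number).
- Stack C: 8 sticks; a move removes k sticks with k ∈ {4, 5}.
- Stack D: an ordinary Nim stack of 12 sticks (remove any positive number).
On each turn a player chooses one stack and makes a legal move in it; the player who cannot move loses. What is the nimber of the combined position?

5

For stack A, compute g(0), g(1), … with moves {4, 7}:
g(0) = mex{} = 0
g(1) = mex{} = 0
g(2) = mex{} = 0
g(3) = mex{} = 0
g(4) = mex{0} = 1
g(5) = mex{0} = 1
g(6) = mex{0} = 1
g(7) = mex{0} = 1
g(8) = mex{0,1} = 2
g(9) = mex{0,1} = 2
So g(9) = 2.
Stack B is a plain Nim stack of size 9, so its Grundy value is 9.
Grundy values for stack C (subtraction set {4, 5}):
g(0) = mex{} = 0
g(1) = mex{} = 0
g(2) = mex{} = 0
g(3) = mex{} = 0
g(4) = mex{0} = 1
g(5) = mex{0} = 1
g(6) = mex{0} = 1
g(7) = mex{0} = 1
g(8) = mex{0,1} = 2
So g(8) = 2.
Stack D is a plain Nim stack of size 12, so its Grundy value is 12.
The value of a disjunctive sum is the nim-sum of the parts.
Combined value = 2 XOR 9 XOR 2 XOR 12 = 5.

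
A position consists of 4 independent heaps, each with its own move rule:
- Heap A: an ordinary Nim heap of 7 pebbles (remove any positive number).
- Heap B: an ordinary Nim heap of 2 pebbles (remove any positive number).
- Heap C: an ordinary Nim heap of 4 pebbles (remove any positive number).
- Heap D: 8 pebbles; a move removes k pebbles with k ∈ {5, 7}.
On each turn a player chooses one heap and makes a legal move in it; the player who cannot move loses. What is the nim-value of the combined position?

Heap A is a plain Nim heap of size 7, so its Grundy value is 7.
Heap B is a plain Nim heap of size 2, so its Grundy value is 2.
Heap C is a plain Nim heap of size 4, so its Grundy value is 4.
Build the Grundy sequence for heap D with g(k) = mex{g(k−s) : s ∈ {5, 7}, s ≤ k}:
k:     0  1  2  3  4  5  6  7  8
g(k):  0  0  0  0  0  1  1  1  1
So g(8) = 1.
By the Sprague-Grundy theorem, the Grundy value of a sum of independent games is the XOR of the component values.
Combined value = 7 ⊕ 2 ⊕ 4 ⊕ 1 = 0.

0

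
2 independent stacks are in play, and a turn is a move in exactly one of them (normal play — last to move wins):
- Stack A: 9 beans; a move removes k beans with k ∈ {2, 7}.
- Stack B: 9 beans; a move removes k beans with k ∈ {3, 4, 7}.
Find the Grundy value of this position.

3

For stack A, compute g(0), g(1), … with moves {2, 7}:
k:     0  1  2  3  4  5  6  7  8  9
g(k):  0  0  1  1  0  0  1  1  2  0
So g(9) = 0.
Build the Grundy sequence for stack B with g(k) = mex{g(k−s) : s ∈ {3, 4, 7}, s ≤ k}:
g(0) = mex{} = 0
g(1) = mex{} = 0
g(2) = mex{} = 0
g(3) = mex{0} = 1
g(4) = mex{0} = 1
g(5) = mex{0} = 1
g(6) = mex{0,1} = 2
g(7) = mex{0,1} = 2
g(8) = mex{0,1} = 2
g(9) = mex{0,1,2} = 3
So g(9) = 3.
By the Sprague-Grundy theorem, the Grundy value of a sum of independent games is the XOR of the component values.
Combined value = 0 ⊕ 3 = 3.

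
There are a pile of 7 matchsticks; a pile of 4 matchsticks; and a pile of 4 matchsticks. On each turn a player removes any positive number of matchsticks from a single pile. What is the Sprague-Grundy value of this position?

7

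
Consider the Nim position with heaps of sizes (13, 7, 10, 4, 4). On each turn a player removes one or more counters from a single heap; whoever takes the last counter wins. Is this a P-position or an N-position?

P-position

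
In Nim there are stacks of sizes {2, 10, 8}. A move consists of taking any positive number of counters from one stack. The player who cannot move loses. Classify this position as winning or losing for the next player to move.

Bitwise XOR of the heap sizes:
  0010  (2)
  1010  (10)
  1000  (8)
  ----
  0000  (0)
The nim-sum is 0, so this is a P-position: the player to move is in a losing position under optimal play.

Losing position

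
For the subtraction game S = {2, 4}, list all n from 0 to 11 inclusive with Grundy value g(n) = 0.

0, 1, 6, 7

Grundy values for subtraction set {2, 4}:
g(0) = mex{} = 0
g(1) = mex{} = 0
g(2) = mex{0} = 1
g(3) = mex{0} = 1
g(4) = mex{0,1} = 2
g(5) = mex{0,1} = 2
g(6) = mex{1,2} = 0
g(7) = mex{1,2} = 0
g(8) = mex{0,2} = 1
g(9) = mex{0,2} = 1
g(10) = mex{0,1} = 2
g(11) = mex{0,1} = 2
The P-positions (g = 0) in 0..11 are 0, 1, 6, 7.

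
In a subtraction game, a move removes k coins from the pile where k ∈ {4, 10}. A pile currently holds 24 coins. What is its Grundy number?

2

Build the Grundy sequence with g(k) = mex{g(k−s) : s ∈ {4, 10}, s ≤ k}:
k:     0  1  2  3  4  5  6  7  8  9 10 11 12 13 14 15 16 17 18 19 20 21 22 23 24
g(k):  0  0  0  0  1  1  1  1  0  0  2  2  1  1  0  0  0  0  1  1  1  1  0  0  2
So g(24) = 2.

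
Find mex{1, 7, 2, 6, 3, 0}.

The values 0, 1, 2, 3 are all present; 4 is the first non-negative integer missing from the set.

4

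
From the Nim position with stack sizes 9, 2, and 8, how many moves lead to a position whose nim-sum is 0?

Compute the nim-sum pairwise:
9 ^ 2 = 11
11 ^ 8 = 3
The overall nim-sum is X = 3. A stack of size p has a winning move iff p XOR X < p (reduce it to p XOR X).
  9: 9 XOR 3 = 10 ≥ 9 — no move.
  2: 2 XOR 3 = 1 < 2 — winning move (to 1).
  8: 8 XOR 3 = 11 ≥ 8 — no move.
That gives 1 winning move.

1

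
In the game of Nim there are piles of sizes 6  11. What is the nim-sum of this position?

Bitwise XOR of the heap sizes:
  0110  (6)
  1011  (11)
  ----
  1101  (13)

13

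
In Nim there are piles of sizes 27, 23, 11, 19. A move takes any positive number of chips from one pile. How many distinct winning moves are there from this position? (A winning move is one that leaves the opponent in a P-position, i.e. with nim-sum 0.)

3

Nim-sum: 27 XOR 23 XOR 11 XOR 19 = 20.
The overall nim-sum is X = 20. A pile of size p has a winning move iff p XOR X < p (reduce it to p XOR X).
  27: 27 XOR 20 = 15 < 27 — winning move (to 15).
  23: 23 XOR 20 = 3 < 23 — winning move (to 3).
  11: 11 XOR 20 = 31 ≥ 11 — no move.
  19: 19 XOR 20 = 7 < 19 — winning move (to 7).
That gives 3 winning moves.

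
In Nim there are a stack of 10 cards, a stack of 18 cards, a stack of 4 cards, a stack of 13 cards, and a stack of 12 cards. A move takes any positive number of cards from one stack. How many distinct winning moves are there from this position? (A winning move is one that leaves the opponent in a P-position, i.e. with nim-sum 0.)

1

Nim-sum: 10 ⊕ 18 ⊕ 4 ⊕ 13 ⊕ 12 = 29.
The overall nim-sum is X = 29. A stack of size p has a winning move iff p XOR X < p (reduce it to p XOR X).
  10: 10 XOR 29 = 23 ≥ 10 — no move.
  18: 18 XOR 29 = 15 < 18 — winning move (to 15).
  4: 4 XOR 29 = 25 ≥ 4 — no move.
  13: 13 XOR 29 = 16 ≥ 13 — no move.
  12: 12 XOR 29 = 17 ≥ 12 — no move.
That gives 1 winning move.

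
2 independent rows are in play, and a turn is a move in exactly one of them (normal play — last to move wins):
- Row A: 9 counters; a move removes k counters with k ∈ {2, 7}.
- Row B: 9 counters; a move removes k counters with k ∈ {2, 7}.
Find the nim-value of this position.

0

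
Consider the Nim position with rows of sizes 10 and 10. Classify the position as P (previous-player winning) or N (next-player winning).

P-position

Nim-sum: 10 ⊕ 10 = 0.
The nim-sum is 0, so this is a P-position: the player to move is in a losing position under optimal play.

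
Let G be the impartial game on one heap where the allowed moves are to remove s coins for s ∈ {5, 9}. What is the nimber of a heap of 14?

0

Grundy values for subtraction set {5, 9}:
g(0) = mex{} = 0
g(1) = mex{} = 0
g(2) = mex{} = 0
g(3) = mex{} = 0
g(4) = mex{} = 0
g(5) = mex{0} = 1
g(6) = mex{0} = 1
g(7) = mex{0} = 1
g(8) = mex{0} = 1
g(9) = mex{0} = 1
g(10) = mex{0,1} = 2
g(11) = mex{0,1} = 2
g(12) = mex{0,1} = 2
g(13) = mex{0,1} = 2
g(14) = mex{1} = 0
So g(14) = 0.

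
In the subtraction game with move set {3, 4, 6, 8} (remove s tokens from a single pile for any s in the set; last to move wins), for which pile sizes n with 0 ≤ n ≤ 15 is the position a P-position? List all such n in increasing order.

Build the Grundy sequence with g(k) = mex{g(k−s) : s ∈ {3, 4, 6, 8}, s ≤ k}:
k:     0  1  2  3  4  5  6  7  8  9 10 11 12 13 14 15
g(k):  0  0  0  1  1  1  2  2  2  3  3  0  0  0  1  1
The P-positions (g = 0) in 0..15 are 0, 1, 2, 11, 12, 13.

0, 1, 2, 11, 12, 13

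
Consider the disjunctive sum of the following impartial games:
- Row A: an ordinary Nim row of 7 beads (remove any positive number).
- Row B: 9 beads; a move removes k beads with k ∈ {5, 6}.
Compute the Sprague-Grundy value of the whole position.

6

Row A is a plain Nim row of size 7, so its Grundy value is 7.
Grundy values for row B (subtraction set {5, 6}):
k:     0  1  2  3  4  5  6  7  8  9
g(k):  0  0  0  0  0  1  1  1  1  1
So g(9) = 1.
By the Sprague-Grundy theorem, the Grundy value of a sum of independent games is the XOR of the component values.
Combined value = 7 ⊕ 1 = 6.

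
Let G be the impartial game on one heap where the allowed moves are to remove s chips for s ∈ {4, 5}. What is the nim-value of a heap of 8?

2

Build the Grundy sequence with g(k) = mex{g(k−s) : s ∈ {4, 5}, s ≤ k}:
k:     0  1  2  3  4  5  6  7  8
g(k):  0  0  0  0  1  1  1  1  2
So g(8) = 2.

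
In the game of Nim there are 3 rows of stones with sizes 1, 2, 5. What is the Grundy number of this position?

Compute the nim-sum pairwise:
1 ⊕ 2 = 3
3 ⊕ 5 = 6

6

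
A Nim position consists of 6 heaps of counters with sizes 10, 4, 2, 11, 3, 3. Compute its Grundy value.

7

Compute the nim-sum pairwise:
10 ⊕ 4 = 14
14 ⊕ 2 = 12
12 ⊕ 11 = 7
7 ⊕ 3 = 4
4 ⊕ 3 = 7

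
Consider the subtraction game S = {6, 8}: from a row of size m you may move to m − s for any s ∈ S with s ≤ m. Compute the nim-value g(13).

Grundy values for subtraction set {6, 8}:
g(0) = mex{} = 0
g(1) = mex{} = 0
g(2) = mex{} = 0
g(3) = mex{} = 0
g(4) = mex{} = 0
g(5) = mex{} = 0
g(6) = mex{0} = 1
g(7) = mex{0} = 1
g(8) = mex{0} = 1
g(9) = mex{0} = 1
g(10) = mex{0} = 1
g(11) = mex{0} = 1
g(12) = mex{0,1} = 2
g(13) = mex{0,1} = 2
So g(13) = 2.

2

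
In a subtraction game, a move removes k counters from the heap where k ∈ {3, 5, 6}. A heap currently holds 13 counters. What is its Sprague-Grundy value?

1

Grundy values for subtraction set {3, 5, 6}:
k:     0  1  2  3  4  5  6  7  8  9 10 11 12 13
g(k):  0  0  0  1  1  1  2  2  2  0  0  0  1  1
So g(13) = 1.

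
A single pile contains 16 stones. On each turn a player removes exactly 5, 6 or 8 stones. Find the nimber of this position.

0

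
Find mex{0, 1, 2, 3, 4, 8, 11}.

5

The values 0, 1, 2, 3, 4 are all present; 5 is the first non-negative integer missing from the set.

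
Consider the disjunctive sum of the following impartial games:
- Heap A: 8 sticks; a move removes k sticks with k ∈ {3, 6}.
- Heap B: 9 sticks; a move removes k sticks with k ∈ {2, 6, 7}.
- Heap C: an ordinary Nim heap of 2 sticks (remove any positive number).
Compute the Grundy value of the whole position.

0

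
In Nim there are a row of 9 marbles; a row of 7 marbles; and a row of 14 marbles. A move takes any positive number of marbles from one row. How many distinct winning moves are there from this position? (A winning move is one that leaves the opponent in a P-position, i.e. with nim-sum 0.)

Bitwise XOR of the heap sizes:
  1001  (9)
  0111  (7)
  1110  (14)
  ----
  0000  (0)
The nim-sum is already 0, so every move leaves a nonzero nim-sum — there are no winning moves.

0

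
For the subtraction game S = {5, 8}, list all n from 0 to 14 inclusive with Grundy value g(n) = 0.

0, 1, 2, 3, 4, 13, 14

Grundy values for subtraction set {5, 8}:
g(0) = mex{} = 0
g(1) = mex{} = 0
g(2) = mex{} = 0
g(3) = mex{} = 0
g(4) = mex{} = 0
g(5) = mex{0} = 1
g(6) = mex{0} = 1
g(7) = mex{0} = 1
g(8) = mex{0} = 1
g(9) = mex{0} = 1
g(10) = mex{0,1} = 2
g(11) = mex{0,1} = 2
g(12) = mex{0,1} = 2
g(13) = mex{1} = 0
g(14) = mex{1} = 0
The P-positions (g = 0) in 0..14 are 0, 1, 2, 3, 4, 13, 14.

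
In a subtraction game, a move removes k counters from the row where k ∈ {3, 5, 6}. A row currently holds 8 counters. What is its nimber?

2

Grundy values for subtraction set {3, 5, 6}:
g(0) = mex{} = 0
g(1) = mex{} = 0
g(2) = mex{} = 0
g(3) = mex{0} = 1
g(4) = mex{0} = 1
g(5) = mex{0} = 1
g(6) = mex{0,1} = 2
g(7) = mex{0,1} = 2
g(8) = mex{0,1} = 2
So g(8) = 2.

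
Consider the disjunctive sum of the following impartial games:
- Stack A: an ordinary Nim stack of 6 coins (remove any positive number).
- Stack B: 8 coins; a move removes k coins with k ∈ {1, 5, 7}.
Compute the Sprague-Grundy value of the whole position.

Stack A is a plain Nim stack of size 6, so its Grundy value is 6.
Grundy values for stack B (subtraction set {1, 5, 7}):
g(0) = mex{} = 0
g(1) = mex{0} = 1
g(2) = mex{1} = 0
g(3) = mex{0} = 1
g(4) = mex{1} = 0
g(5) = mex{0} = 1
g(6) = mex{1} = 0
g(7) = mex{0} = 1
g(8) = mex{1} = 0
So g(8) = 0.
By the Sprague-Grundy theorem, the Grundy value of a sum of independent games is the XOR of the component values.
Combined value = 6 ⊕ 0 = 6.

6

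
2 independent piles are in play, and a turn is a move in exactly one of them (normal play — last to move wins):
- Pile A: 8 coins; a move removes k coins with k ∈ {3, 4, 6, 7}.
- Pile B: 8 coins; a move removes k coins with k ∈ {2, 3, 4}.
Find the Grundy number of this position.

3

For pile A, compute g(0), g(1), … with moves {3, 4, 6, 7}:
k:     0  1  2  3  4  5  6  7  8
g(k):  0  0  0  1  1  1  2  2  2
So g(8) = 2.
Build the Grundy sequence for pile B with g(k) = mex{g(k−s) : s ∈ {2, 3, 4}, s ≤ k}:
k:     0  1  2  3  4  5  6  7  8
g(k):  0  0  1  1  2  2  0  0  1
So g(8) = 1.
By the Sprague-Grundy theorem, the Grundy value of a sum of independent games is the XOR of the component values.
Combined value = 2 ⊕ 1 = 3.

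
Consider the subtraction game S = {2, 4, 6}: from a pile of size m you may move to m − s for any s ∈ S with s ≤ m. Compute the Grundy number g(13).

Build the Grundy sequence with g(k) = mex{g(k−s) : s ∈ {2, 4, 6}, s ≤ k}:
k:     0  1  2  3  4  5  6  7  8  9 10 11 12 13
g(k):  0  0  1  1  2  2  3  3  0  0  1  1  2  2
So g(13) = 2.

2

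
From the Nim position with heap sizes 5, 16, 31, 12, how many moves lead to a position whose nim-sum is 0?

In binary:
  00101  (5)
  10000  (16)
  11111  (31)
  01100  (12)
  -----
  00110  (6)
The overall nim-sum is X = 6. A heap of size p has a winning move iff p XOR X < p (reduce it to p XOR X).
  5: 5 XOR 6 = 3 < 5 — winning move (to 3).
  16: 16 XOR 6 = 22 ≥ 16 — no move.
  31: 31 XOR 6 = 25 < 31 — winning move (to 25).
  12: 12 XOR 6 = 10 < 12 — winning move (to 10).
That gives 3 winning moves.

3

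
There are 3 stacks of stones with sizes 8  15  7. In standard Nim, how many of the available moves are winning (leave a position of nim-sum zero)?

0

Compute the nim-sum pairwise:
8 XOR 15 = 7
7 XOR 7 = 0
The nim-sum is already 0, so every move leaves a nonzero nim-sum — there are no winning moves.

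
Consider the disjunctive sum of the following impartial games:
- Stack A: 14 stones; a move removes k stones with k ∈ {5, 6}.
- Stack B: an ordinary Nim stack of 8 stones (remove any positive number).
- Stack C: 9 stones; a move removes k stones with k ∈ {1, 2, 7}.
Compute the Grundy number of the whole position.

8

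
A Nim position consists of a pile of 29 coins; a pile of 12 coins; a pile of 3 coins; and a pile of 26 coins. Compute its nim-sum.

8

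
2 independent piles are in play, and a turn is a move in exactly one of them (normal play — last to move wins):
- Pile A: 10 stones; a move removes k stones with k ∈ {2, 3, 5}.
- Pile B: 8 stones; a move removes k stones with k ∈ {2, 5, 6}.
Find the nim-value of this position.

Grundy values for pile A (subtraction set {2, 3, 5}):
k:     0  1  2  3  4  5  6  7  8  9 10
g(k):  0  0  1  1  2  2  3  0  0  1  1
So g(10) = 1.
For pile B, compute g(0), g(1), … with moves {2, 5, 6}:
k:     0  1  2  3  4  5  6  7  8
g(k):  0  0  1  1  0  2  1  3  0
So g(8) = 0.
The value of a disjunctive sum is the nim-sum of the parts.
Combined value = 1 XOR 0 = 1.

1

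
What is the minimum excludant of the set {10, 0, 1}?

The values 0, 1 are all present; 2 is the first non-negative integer missing from the set.

2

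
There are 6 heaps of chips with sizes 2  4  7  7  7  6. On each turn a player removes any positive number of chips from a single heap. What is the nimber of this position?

7

Compute the nim-sum pairwise:
2 ⊕ 4 = 6
6 ⊕ 7 = 1
1 ⊕ 7 = 6
6 ⊕ 7 = 1
1 ⊕ 6 = 7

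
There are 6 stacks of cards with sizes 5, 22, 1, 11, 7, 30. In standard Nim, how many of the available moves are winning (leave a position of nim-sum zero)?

Compute the nim-sum pairwise:
5 ^ 22 = 19
19 ^ 1 = 18
18 ^ 11 = 25
25 ^ 7 = 30
30 ^ 30 = 0
The nim-sum is already 0, so every move leaves a nonzero nim-sum — there are no winning moves.

0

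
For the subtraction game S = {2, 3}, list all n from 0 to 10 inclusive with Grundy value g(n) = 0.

Grundy values for subtraction set {2, 3}:
g(0) = mex{} = 0
g(1) = mex{} = 0
g(2) = mex{0} = 1
g(3) = mex{0} = 1
g(4) = mex{0,1} = 2
g(5) = mex{1} = 0
g(6) = mex{1,2} = 0
g(7) = mex{0,2} = 1
g(8) = mex{0} = 1
g(9) = mex{0,1} = 2
g(10) = mex{1} = 0
The P-positions (g = 0) in 0..10 are 0, 1, 5, 6, 10.

0, 1, 5, 6, 10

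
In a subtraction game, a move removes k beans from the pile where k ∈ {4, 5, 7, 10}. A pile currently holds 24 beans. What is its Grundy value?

2

Grundy values for subtraction set {4, 5, 7, 10}:
k:     0  1  2  3  4  5  6  7  8  9 10 11 12 13 14 15 16 17 18 19 20 21 22 23 24
g(k):  0  0  0  0  1  1  1  1  2  2  2  2  3  3  0  0  0  0  1  1  1  1  2  2  2
So g(24) = 2.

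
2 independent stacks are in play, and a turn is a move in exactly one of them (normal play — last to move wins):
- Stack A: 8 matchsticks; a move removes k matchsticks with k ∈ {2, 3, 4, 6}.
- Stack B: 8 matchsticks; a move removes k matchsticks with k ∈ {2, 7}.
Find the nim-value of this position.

2

Build the Grundy sequence for stack A with g(k) = mex{g(k−s) : s ∈ {2, 3, 4, 6}, s ≤ k}:
g(0) = mex{} = 0
g(1) = mex{} = 0
g(2) = mex{0} = 1
g(3) = mex{0} = 1
g(4) = mex{0,1} = 2
g(5) = mex{0,1} = 2
g(6) = mex{0,1,2} = 3
g(7) = mex{0,1,2} = 3
g(8) = mex{1,2,3} = 0
So g(8) = 0.
Grundy values for stack B (subtraction set {2, 7}):
g(0) = mex{} = 0
g(1) = mex{} = 0
g(2) = mex{0} = 1
g(3) = mex{0} = 1
g(4) = mex{1} = 0
g(5) = mex{1} = 0
g(6) = mex{0} = 1
g(7) = mex{0} = 1
g(8) = mex{0,1} = 2
So g(8) = 2.
The value of a disjunctive sum is the nim-sum of the parts.
Combined value = 0 ⊕ 2 = 2.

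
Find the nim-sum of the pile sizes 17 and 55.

38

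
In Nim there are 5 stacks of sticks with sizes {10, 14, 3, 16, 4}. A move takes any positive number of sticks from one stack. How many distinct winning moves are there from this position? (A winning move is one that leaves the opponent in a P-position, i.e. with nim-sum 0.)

1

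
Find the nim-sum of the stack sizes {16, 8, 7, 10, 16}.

Nim-sum: 16 ⊕ 8 ⊕ 7 ⊕ 10 ⊕ 16 = 5.

5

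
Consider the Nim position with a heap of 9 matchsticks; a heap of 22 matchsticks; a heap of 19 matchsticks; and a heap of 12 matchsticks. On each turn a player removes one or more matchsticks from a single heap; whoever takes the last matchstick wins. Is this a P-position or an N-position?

P-position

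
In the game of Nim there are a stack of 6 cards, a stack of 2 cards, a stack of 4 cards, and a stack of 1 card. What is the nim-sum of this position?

Bitwise XOR of the heap sizes:
  110  (6)
  010  (2)
  100  (4)
  001  (1)
  ---
  001  (1)

1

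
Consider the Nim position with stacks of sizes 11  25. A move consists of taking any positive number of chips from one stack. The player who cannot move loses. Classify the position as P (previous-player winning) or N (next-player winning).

N-position

Compute the nim-sum pairwise:
11 ⊕ 25 = 18
The nim-sum is 18 ≠ 0, so this is an N-position: the player to move can win.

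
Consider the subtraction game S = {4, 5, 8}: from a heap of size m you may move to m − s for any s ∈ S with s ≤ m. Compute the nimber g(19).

Grundy values for subtraction set {4, 5, 8}:
k:     0  1  2  3  4  5  6  7  8  9 10 11 12 13 14 15 16 17 18 19
g(k):  0  0  0  0  1  1  1  1  2  2  2  2  0  0  0  0  1  1  1  1
So g(19) = 1.

1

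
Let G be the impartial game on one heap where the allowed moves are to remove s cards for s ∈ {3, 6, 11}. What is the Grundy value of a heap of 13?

Grundy values for subtraction set {3, 6, 11}:
g(0) = mex{} = 0
g(1) = mex{} = 0
g(2) = mex{} = 0
g(3) = mex{0} = 1
g(4) = mex{0} = 1
g(5) = mex{0} = 1
g(6) = mex{0,1} = 2
g(7) = mex{0,1} = 2
g(8) = mex{0,1} = 2
g(9) = mex{1,2} = 0
g(10) = mex{1,2} = 0
g(11) = mex{0,1,2} = 3
g(12) = mex{0,2} = 1
g(13) = mex{0,2} = 1
So g(13) = 1.

1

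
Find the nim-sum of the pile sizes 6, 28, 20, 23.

Nim-sum: 6 XOR 28 XOR 20 XOR 23 = 25.

25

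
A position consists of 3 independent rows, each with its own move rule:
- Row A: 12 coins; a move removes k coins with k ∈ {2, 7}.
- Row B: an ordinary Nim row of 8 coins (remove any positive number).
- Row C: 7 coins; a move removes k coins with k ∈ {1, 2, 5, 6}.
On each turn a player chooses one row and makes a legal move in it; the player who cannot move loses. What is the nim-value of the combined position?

9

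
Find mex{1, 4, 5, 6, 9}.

0

0 is not in the set, so the mex is 0.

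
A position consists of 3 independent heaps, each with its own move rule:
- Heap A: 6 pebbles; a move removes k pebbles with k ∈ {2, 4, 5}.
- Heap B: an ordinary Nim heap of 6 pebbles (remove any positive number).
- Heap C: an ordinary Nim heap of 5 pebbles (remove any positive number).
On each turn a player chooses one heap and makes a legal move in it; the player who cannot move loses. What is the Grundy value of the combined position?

0

Grundy values for heap A (subtraction set {2, 4, 5}):
g(0) = mex{} = 0
g(1) = mex{} = 0
g(2) = mex{0} = 1
g(3) = mex{0} = 1
g(4) = mex{0,1} = 2
g(5) = mex{0,1} = 2
g(6) = mex{0,1,2} = 3
So g(6) = 3.
Heap B is a plain Nim heap of size 6, so its Grundy value is 6.
Heap C is a plain Nim heap of size 5, so its Grundy value is 5.
The value of a disjunctive sum is the nim-sum of the parts.
Combined value = 3 XOR 6 XOR 5 = 0.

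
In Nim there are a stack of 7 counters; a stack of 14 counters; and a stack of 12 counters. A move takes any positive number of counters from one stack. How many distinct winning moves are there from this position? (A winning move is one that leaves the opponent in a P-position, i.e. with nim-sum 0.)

3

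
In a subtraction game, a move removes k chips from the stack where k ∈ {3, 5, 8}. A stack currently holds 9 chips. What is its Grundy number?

3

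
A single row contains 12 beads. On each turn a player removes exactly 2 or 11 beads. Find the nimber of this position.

Grundy values for subtraction set {2, 11}:
g(0) = mex{} = 0
g(1) = mex{} = 0
g(2) = mex{0} = 1
g(3) = mex{0} = 1
g(4) = mex{1} = 0
g(5) = mex{1} = 0
g(6) = mex{0} = 1
g(7) = mex{0} = 1
g(8) = mex{1} = 0
g(9) = mex{1} = 0
g(10) = mex{0} = 1
g(11) = mex{0} = 1
g(12) = mex{0,1} = 2
So g(12) = 2.

2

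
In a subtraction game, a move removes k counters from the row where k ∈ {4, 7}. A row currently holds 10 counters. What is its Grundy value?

2

Compute g(0), g(1), … for moves {4, 7}:
g(0) = mex{} = 0
g(1) = mex{} = 0
g(2) = mex{} = 0
g(3) = mex{} = 0
g(4) = mex{0} = 1
g(5) = mex{0} = 1
g(6) = mex{0} = 1
g(7) = mex{0} = 1
g(8) = mex{0,1} = 2
g(9) = mex{0,1} = 2
g(10) = mex{0,1} = 2
So g(10) = 2.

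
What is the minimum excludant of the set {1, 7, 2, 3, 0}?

4

The values 0, 1, 2, 3 are all present; 4 is the first non-negative integer missing from the set.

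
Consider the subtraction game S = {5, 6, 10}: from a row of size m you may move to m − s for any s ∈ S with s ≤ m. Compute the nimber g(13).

2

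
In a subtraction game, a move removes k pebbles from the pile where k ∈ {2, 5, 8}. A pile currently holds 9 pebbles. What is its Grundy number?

1

Grundy values for subtraction set {2, 5, 8}:
g(0) = mex{} = 0
g(1) = mex{} = 0
g(2) = mex{0} = 1
g(3) = mex{0} = 1
g(4) = mex{1} = 0
g(5) = mex{0,1} = 2
g(6) = mex{0} = 1
g(7) = mex{1,2} = 0
g(8) = mex{0,1} = 2
g(9) = mex{0} = 1
So g(9) = 1.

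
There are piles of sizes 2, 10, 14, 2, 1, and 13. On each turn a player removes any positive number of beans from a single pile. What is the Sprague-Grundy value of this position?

8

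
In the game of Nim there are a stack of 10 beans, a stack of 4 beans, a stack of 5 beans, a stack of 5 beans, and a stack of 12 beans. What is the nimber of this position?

2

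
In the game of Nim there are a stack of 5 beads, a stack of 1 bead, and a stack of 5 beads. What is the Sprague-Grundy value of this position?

1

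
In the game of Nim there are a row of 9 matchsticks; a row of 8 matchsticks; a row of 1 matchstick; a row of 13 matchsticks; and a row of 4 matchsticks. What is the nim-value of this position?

9

Nim-sum: 9 ^ 8 ^ 1 ^ 13 ^ 4 = 9.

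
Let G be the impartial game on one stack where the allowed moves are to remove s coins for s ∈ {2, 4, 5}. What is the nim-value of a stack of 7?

0

Build the Grundy sequence with g(k) = mex{g(k−s) : s ∈ {2, 4, 5}, s ≤ k}:
g(0) = mex{} = 0
g(1) = mex{} = 0
g(2) = mex{0} = 1
g(3) = mex{0} = 1
g(4) = mex{0,1} = 2
g(5) = mex{0,1} = 2
g(6) = mex{0,1,2} = 3
g(7) = mex{1,2} = 0
So g(7) = 0.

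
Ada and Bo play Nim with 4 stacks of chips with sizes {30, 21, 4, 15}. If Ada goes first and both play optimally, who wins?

In binary:
  11110  (30)
  10101  (21)
  00100  (4)
  01111  (15)
  -----
  00000  (0)
The nim-sum is 0, so this is a P-position: the player to move is in a losing position under optimal play; Ada is about to move from it and so loses — Bo wins.

Bo wins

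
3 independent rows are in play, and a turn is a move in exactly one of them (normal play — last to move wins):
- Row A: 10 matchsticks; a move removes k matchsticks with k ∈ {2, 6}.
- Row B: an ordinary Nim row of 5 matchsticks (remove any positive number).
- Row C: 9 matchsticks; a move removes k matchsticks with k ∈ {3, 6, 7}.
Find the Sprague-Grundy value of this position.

7

Grundy values for row A (subtraction set {2, 6}):
g(0) = mex{} = 0
g(1) = mex{} = 0
g(2) = mex{0} = 1
g(3) = mex{0} = 1
g(4) = mex{1} = 0
g(5) = mex{1} = 0
g(6) = mex{0} = 1
g(7) = mex{0} = 1
g(8) = mex{1} = 0
g(9) = mex{1} = 0
g(10) = mex{0} = 1
So g(10) = 1.
Row B is a plain Nim row of size 5, so its Grundy value is 5.
For row C, compute g(0), g(1), … with moves {3, 6, 7}:
g(0) = mex{} = 0
g(1) = mex{} = 0
g(2) = mex{} = 0
g(3) = mex{0} = 1
g(4) = mex{0} = 1
g(5) = mex{0} = 1
g(6) = mex{0,1} = 2
g(7) = mex{0,1} = 2
g(8) = mex{0,1} = 2
g(9) = mex{0,1,2} = 3
So g(9) = 3.
By the Sprague-Grundy theorem, the Grundy value of a sum of independent games is the XOR of the component values.
Combined value = 1 XOR 5 XOR 3 = 7.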